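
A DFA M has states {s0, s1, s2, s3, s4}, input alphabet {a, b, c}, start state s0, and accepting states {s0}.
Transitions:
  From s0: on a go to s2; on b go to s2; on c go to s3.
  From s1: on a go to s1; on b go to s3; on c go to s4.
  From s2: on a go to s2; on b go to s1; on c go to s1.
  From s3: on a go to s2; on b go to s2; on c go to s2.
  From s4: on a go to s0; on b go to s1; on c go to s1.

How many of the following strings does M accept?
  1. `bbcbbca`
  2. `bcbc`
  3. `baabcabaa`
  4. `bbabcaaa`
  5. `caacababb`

`bbcbbca`: rejected
`bcbc`: rejected
`baabcabaa`: rejected
`bbabcaaa`: rejected
`caacababb`: rejected

0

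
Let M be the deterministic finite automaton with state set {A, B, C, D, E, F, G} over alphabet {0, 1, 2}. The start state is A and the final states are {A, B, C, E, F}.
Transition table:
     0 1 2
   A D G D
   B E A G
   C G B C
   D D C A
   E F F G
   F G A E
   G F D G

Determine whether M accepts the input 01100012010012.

A --0--> D
D --1--> C
C --1--> B
B --0--> E
E --0--> F
F --0--> G
G --1--> D
D --2--> A
A --0--> D
D --1--> C
C --0--> G
G --0--> F
F --1--> A
A --2--> D
End in state D, which is not an accepting state.

rejected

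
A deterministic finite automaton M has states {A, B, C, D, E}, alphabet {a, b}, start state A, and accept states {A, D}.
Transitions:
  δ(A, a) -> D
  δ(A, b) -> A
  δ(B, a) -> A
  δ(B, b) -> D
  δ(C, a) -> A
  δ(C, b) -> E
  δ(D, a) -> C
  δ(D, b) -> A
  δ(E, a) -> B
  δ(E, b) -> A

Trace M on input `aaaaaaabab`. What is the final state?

A --a--> D
D --a--> C
C --a--> A
A --a--> D
D --a--> C
C --a--> A
A --a--> D
D --b--> A
A --a--> D
D --b--> A

A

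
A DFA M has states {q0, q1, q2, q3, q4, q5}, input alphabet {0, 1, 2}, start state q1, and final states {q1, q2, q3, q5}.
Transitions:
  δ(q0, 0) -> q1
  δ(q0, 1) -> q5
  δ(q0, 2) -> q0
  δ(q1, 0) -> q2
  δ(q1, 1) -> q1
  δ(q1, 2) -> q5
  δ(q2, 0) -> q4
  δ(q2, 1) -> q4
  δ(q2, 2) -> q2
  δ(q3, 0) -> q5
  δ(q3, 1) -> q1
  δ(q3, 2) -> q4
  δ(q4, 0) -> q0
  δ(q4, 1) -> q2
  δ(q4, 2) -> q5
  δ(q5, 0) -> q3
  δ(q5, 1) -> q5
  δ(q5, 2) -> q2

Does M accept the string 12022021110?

rejected

q1 --1--> q1
q1 --2--> q5
q5 --0--> q3
q3 --2--> q4
q4 --2--> q5
q5 --0--> q3
q3 --2--> q4
q4 --1--> q2
q2 --1--> q4
q4 --1--> q2
q2 --0--> q4
End in state q4, which is not an accepting state.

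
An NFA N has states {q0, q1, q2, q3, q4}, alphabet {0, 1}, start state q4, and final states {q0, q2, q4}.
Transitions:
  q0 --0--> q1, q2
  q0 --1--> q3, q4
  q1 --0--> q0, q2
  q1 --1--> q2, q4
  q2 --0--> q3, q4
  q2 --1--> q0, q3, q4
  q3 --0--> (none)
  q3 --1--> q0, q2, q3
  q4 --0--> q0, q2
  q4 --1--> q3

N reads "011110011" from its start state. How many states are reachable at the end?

Start: {q4}
read 0: {q0, q2}
read 1: {q0, q3, q4}
read 1: {q0, q2, q3, q4}
read 1: {q0, q2, q3, q4}
read 1: {q0, q2, q3, q4}
read 0: {q0, q1, q2, q3, q4}
read 0: {q0, q1, q2, q3, q4}
read 1: {q0, q2, q3, q4}
read 1: {q0, q2, q3, q4}
Final reachable set {q0, q2, q3, q4} has 4 states.

4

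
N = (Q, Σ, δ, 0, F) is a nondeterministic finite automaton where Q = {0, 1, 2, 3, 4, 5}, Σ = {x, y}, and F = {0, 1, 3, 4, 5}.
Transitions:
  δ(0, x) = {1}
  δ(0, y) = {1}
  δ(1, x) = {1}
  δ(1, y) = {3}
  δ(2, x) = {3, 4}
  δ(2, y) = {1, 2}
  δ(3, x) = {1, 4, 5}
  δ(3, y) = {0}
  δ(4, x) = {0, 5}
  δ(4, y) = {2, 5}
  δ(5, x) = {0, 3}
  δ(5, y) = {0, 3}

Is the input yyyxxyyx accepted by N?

Start: {0}
read y: {1}
read y: {3}
read y: {0}
read x: {1}
read x: {1}
read y: {3}
read y: {0}
read x: {1}
Reachable ∩ accepting = {1} — nonempty.

accepted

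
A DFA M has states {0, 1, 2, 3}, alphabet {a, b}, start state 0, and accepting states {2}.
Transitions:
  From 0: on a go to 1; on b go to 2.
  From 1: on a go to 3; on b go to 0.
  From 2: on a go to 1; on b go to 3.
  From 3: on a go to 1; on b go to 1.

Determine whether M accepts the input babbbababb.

accepted

0 --b--> 2
2 --a--> 1
1 --b--> 0
0 --b--> 2
2 --b--> 3
3 --a--> 1
1 --b--> 0
0 --a--> 1
1 --b--> 0
0 --b--> 2
End in state 2, which is an accepting state.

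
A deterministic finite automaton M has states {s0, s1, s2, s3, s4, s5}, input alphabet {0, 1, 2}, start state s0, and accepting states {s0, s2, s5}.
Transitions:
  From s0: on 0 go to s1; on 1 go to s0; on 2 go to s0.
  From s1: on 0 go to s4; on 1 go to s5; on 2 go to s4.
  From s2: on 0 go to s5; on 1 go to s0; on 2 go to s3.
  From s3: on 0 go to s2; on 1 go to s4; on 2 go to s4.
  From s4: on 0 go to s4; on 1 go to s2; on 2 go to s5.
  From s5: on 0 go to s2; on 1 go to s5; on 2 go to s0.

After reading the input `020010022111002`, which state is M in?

s5

s0 --0--> s1
s1 --2--> s4
s4 --0--> s4
s4 --0--> s4
s4 --1--> s2
s2 --0--> s5
s5 --0--> s2
s2 --2--> s3
s3 --2--> s4
s4 --1--> s2
s2 --1--> s0
s0 --1--> s0
s0 --0--> s1
s1 --0--> s4
s4 --2--> s5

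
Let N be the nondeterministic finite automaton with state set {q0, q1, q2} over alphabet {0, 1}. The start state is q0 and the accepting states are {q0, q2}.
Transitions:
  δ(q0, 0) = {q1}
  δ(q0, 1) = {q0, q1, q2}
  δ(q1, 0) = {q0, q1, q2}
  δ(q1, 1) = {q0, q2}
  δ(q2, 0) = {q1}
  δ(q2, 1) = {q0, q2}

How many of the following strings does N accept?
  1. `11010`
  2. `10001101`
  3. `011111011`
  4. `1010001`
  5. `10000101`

5

`11010`: accepted
`10001101`: accepted
`011111011`: accepted
`1010001`: accepted
`10000101`: accepted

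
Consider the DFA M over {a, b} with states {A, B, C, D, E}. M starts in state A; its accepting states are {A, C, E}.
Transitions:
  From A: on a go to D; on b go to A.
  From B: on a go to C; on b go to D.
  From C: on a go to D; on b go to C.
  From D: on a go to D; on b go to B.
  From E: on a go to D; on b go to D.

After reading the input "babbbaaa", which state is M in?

D

A --b--> A
A --a--> D
D --b--> B
B --b--> D
D --b--> B
B --a--> C
C --a--> D
D --a--> D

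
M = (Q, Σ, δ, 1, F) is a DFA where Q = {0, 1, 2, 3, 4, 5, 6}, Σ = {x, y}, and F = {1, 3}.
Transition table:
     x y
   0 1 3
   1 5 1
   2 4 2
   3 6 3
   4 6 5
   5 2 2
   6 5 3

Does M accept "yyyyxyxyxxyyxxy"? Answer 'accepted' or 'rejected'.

accepted

1 --y--> 1
1 --y--> 1
1 --y--> 1
1 --y--> 1
1 --x--> 5
5 --y--> 2
2 --x--> 4
4 --y--> 5
5 --x--> 2
2 --x--> 4
4 --y--> 5
5 --y--> 2
2 --x--> 4
4 --x--> 6
6 --y--> 3
End in state 3, which is an accepting state.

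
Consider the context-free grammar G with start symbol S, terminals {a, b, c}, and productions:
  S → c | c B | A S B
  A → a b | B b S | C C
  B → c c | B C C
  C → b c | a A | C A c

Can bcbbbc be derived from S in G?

no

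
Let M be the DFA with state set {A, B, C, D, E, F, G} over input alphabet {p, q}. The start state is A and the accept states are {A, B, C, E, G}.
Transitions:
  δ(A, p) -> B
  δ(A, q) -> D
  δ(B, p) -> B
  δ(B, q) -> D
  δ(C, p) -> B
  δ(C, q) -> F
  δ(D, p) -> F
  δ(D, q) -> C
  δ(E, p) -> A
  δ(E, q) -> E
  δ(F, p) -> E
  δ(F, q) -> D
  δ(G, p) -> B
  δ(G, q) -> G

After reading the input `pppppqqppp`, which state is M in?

B

A --p--> B
B --p--> B
B --p--> B
B --p--> B
B --p--> B
B --q--> D
D --q--> C
C --p--> B
B --p--> B
B --p--> B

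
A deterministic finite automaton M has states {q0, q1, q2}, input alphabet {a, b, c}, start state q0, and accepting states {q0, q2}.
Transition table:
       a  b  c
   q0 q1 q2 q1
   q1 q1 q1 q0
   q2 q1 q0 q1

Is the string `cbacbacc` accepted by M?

q0 --c--> q1
q1 --b--> q1
q1 --a--> q1
q1 --c--> q0
q0 --b--> q2
q2 --a--> q1
q1 --c--> q0
q0 --c--> q1
End in state q1, which is not an accepting state.

rejected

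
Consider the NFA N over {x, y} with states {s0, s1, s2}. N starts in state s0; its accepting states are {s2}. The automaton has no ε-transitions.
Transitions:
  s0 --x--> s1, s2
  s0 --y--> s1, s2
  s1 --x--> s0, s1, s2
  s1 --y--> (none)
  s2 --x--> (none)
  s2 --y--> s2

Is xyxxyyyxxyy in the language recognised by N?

Start: {s0}
read x: {s1, s2}
read y: {s2}
read x: {}
The reachable set is empty and stays empty for the remaining 8 symbols.
Reachable ∩ accepting = {} — empty.

rejected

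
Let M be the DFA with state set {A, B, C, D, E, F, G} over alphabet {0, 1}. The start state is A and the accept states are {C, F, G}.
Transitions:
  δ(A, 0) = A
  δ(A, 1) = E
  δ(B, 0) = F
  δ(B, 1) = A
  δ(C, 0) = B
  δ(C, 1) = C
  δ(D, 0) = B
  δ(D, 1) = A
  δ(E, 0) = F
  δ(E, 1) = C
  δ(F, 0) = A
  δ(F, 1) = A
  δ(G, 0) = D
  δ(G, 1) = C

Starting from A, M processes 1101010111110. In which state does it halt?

B

A --1--> E
E --1--> C
C --0--> B
B --1--> A
A --0--> A
A --1--> E
E --0--> F
F --1--> A
A --1--> E
E --1--> C
C --1--> C
C --1--> C
C --0--> B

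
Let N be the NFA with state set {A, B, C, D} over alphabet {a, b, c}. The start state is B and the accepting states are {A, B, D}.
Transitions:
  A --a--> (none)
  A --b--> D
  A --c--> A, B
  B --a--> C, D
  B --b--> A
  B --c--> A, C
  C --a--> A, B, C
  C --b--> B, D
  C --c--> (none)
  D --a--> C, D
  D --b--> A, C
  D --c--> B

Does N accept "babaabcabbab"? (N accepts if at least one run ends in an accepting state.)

rejected

Start: {B}
read b: {A}
read a: {}
The reachable set is empty and stays empty for the remaining 10 symbols.
Reachable ∩ accepting = {} — empty.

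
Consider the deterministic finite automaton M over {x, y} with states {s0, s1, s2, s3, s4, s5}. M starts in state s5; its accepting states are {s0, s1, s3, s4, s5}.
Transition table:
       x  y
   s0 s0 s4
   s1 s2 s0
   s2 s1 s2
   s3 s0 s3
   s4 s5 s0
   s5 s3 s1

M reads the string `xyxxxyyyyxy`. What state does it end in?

s4

s5 --x--> s3
s3 --y--> s3
s3 --x--> s0
s0 --x--> s0
s0 --x--> s0
s0 --y--> s4
s4 --y--> s0
s0 --y--> s4
s4 --y--> s0
s0 --x--> s0
s0 --y--> s4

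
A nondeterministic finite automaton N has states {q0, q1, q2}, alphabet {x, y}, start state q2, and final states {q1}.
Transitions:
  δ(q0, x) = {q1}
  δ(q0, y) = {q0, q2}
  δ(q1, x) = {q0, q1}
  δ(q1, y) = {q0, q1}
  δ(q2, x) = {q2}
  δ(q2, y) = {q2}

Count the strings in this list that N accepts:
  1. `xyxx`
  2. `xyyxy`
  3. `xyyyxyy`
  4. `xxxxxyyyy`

0

`xyxx`: rejected
`xyyxy`: rejected
`xyyyxyy`: rejected
`xxxxxyyyy`: rejected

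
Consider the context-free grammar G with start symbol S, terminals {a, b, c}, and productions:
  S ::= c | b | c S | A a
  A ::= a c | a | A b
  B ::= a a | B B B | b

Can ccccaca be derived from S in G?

yes

S ⇒ cS ⇒ ccS ⇒ cccS ⇒ ccccS ⇒ ccccAa ⇒ ccccaca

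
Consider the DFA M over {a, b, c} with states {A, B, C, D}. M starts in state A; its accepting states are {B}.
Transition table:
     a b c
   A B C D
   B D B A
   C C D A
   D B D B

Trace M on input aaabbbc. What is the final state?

A

A --a--> B
B --a--> D
D --a--> B
B --b--> B
B --b--> B
B --b--> B
B --c--> A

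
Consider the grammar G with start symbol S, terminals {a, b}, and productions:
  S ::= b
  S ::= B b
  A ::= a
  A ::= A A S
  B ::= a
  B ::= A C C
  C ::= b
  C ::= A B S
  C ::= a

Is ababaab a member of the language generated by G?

no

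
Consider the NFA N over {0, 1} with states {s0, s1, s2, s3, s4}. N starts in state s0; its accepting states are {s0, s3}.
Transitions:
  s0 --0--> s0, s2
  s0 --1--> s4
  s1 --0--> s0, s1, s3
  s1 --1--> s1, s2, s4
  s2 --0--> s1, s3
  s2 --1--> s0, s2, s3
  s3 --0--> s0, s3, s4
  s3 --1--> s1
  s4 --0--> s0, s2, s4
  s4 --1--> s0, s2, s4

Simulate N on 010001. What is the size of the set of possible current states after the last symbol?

Start: {s0}
read 0: {s0, s2}
read 1: {s0, s2, s3, s4}
read 0: {s0, s1, s2, s3, s4}
read 0: {s0, s1, s2, s3, s4}
read 0: {s0, s1, s2, s3, s4}
read 1: {s0, s1, s2, s3, s4}
Final reachable set {s0, s1, s2, s3, s4} has 5 states.

5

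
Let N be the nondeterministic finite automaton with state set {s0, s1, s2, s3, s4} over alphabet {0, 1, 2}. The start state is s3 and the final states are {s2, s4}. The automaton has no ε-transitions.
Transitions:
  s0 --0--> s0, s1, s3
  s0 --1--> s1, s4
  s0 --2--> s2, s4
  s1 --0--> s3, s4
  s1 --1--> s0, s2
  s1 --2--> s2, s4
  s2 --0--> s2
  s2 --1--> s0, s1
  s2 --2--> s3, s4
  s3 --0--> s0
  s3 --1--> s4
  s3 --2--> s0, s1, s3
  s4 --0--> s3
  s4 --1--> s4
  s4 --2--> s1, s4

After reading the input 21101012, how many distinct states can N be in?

4

Start: {s3}
read 2: {s0, s1, s3}
read 1: {s0, s1, s2, s4}
read 1: {s0, s1, s2, s4}
read 0: {s0, s1, s2, s3, s4}
read 1: {s0, s1, s2, s4}
read 0: {s0, s1, s2, s3, s4}
read 1: {s0, s1, s2, s4}
read 2: {s1, s2, s3, s4}
Final reachable set {s1, s2, s3, s4} has 4 states.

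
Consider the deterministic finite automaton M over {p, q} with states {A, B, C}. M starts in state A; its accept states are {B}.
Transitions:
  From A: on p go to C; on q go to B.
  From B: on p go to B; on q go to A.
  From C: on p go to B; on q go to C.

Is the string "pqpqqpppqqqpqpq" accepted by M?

A --p--> C
C --q--> C
C --p--> B
B --q--> A
A --q--> B
B --p--> B
B --p--> B
B --p--> B
B --q--> A
A --q--> B
B --q--> A
A --p--> C
C --q--> C
C --p--> B
B --q--> A
End in state A, which is not an accepting state.

rejected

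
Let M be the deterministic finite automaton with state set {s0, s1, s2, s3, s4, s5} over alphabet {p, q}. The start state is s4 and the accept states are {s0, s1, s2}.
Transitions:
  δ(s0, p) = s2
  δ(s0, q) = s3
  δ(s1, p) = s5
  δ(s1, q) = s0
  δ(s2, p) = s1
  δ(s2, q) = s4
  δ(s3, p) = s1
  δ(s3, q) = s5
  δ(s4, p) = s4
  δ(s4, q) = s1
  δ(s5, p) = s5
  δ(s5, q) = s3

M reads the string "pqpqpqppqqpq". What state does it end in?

s0

s4 --p--> s4
s4 --q--> s1
s1 --p--> s5
s5 --q--> s3
s3 --p--> s1
s1 --q--> s0
s0 --p--> s2
s2 --p--> s1
s1 --q--> s0
s0 --q--> s3
s3 --p--> s1
s1 --q--> s0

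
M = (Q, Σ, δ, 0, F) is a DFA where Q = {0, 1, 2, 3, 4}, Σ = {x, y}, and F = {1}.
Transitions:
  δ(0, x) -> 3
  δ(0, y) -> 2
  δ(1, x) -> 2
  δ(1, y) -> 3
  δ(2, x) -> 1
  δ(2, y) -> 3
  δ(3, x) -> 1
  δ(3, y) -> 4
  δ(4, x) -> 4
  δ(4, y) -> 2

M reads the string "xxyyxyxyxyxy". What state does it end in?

3

0 --x--> 3
3 --x--> 1
1 --y--> 3
3 --y--> 4
4 --x--> 4
4 --y--> 2
2 --x--> 1
1 --y--> 3
3 --x--> 1
1 --y--> 3
3 --x--> 1
1 --y--> 3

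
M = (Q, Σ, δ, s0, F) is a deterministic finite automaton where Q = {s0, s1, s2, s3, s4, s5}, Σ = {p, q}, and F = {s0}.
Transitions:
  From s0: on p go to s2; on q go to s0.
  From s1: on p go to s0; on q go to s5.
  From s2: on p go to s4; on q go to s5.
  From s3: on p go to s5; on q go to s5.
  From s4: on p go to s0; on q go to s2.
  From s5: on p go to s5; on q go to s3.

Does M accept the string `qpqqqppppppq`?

rejected

s0 --q--> s0
s0 --p--> s2
s2 --q--> s5
s5 --q--> s3
s3 --q--> s5
s5 --p--> s5
s5 --p--> s5
s5 --p--> s5
s5 --p--> s5
s5 --p--> s5
s5 --p--> s5
s5 --q--> s3
End in state s3, which is not an accepting state.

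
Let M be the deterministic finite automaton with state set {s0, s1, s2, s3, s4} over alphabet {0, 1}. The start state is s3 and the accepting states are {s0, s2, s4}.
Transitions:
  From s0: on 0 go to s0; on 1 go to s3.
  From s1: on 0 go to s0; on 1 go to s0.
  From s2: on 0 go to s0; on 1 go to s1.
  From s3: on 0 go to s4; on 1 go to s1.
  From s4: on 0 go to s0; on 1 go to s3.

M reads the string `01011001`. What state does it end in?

s3 --0--> s4
s4 --1--> s3
s3 --0--> s4
s4 --1--> s3
s3 --1--> s1
s1 --0--> s0
s0 --0--> s0
s0 --1--> s3

s3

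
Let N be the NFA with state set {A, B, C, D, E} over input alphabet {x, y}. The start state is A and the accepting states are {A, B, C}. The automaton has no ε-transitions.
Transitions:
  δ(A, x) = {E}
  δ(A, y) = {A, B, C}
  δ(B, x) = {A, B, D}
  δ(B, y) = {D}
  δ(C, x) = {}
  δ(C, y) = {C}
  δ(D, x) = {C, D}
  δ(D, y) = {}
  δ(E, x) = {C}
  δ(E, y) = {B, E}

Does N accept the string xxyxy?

Start: {A}
read x: {E}
read x: {C}
read y: {C}
read x: {}
The reachable set is empty and stays empty for the remaining 1 symbol.
Reachable ∩ accepting = {} — empty.

rejected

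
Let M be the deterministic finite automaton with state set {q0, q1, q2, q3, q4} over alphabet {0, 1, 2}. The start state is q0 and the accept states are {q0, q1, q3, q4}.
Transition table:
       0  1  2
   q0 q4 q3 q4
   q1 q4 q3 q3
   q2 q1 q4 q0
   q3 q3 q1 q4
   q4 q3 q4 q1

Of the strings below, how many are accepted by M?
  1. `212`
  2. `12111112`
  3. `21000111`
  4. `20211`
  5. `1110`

`212`: accepted
`12111112`: accepted
`21000111`: accepted
`20211`: accepted
`1110`: accepted

5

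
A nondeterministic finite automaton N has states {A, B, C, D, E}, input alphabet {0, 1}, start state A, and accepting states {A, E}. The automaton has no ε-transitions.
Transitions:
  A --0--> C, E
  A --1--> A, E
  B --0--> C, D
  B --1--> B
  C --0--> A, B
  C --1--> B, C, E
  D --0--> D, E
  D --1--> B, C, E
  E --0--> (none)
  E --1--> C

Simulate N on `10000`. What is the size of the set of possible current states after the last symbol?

4

Start: {A}
read 1: {A, E}
read 0: {C, E}
read 0: {A, B}
read 0: {C, D, E}
read 0: {A, B, D, E}
Final reachable set {A, B, D, E} has 4 states.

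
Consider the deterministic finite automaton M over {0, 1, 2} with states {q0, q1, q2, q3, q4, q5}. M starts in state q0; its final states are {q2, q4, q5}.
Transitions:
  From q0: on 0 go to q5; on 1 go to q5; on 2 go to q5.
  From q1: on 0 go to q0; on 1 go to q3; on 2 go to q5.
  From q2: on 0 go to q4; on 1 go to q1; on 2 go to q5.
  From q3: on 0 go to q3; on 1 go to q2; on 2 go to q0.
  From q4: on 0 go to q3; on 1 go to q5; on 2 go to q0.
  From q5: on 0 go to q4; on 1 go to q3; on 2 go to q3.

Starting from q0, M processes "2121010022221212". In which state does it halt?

q5

q0 --2--> q5
q5 --1--> q3
q3 --2--> q0
q0 --1--> q5
q5 --0--> q4
q4 --1--> q5
q5 --0--> q4
q4 --0--> q3
q3 --2--> q0
q0 --2--> q5
q5 --2--> q3
q3 --2--> q0
q0 --1--> q5
q5 --2--> q3
q3 --1--> q2
q2 --2--> q5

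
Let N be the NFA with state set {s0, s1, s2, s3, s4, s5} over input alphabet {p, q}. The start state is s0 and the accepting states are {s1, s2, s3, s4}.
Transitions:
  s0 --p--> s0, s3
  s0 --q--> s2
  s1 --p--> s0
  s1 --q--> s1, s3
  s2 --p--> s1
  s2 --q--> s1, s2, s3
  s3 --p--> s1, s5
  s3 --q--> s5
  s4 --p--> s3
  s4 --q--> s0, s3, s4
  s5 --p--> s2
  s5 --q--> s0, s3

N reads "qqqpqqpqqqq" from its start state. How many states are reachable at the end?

5

Start: {s0}
read q: {s2}
read q: {s1, s2, s3}
read q: {s1, s2, s3, s5}
read p: {s0, s1, s2, s5}
read q: {s0, s1, s2, s3}
read q: {s1, s2, s3, s5}
read p: {s0, s1, s2, s5}
read q: {s0, s1, s2, s3}
read q: {s1, s2, s3, s5}
read q: {s0, s1, s2, s3, s5}
read q: {s0, s1, s2, s3, s5}
Final reachable set {s0, s1, s2, s3, s5} has 5 states.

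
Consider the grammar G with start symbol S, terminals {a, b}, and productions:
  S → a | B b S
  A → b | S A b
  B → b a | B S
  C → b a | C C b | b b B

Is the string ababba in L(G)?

no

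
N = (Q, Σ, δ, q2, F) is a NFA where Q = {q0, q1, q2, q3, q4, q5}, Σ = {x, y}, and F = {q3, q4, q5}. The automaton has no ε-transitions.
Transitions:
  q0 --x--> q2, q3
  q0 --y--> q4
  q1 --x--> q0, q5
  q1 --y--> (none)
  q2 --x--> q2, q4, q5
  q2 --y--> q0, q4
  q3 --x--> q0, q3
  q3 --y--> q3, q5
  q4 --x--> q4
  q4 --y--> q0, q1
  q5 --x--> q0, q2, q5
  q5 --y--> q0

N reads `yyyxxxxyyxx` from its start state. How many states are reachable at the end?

5

Start: {q2}
read y: {q0, q4}
read y: {q0, q1, q4}
read y: {q0, q1, q4}
read x: {q0, q2, q3, q4, q5}
read x: {q0, q2, q3, q4, q5}
read x: {q0, q2, q3, q4, q5}
read x: {q0, q2, q3, q4, q5}
read y: {q0, q1, q3, q4, q5}
read y: {q0, q1, q3, q4, q5}
read x: {q0, q2, q3, q4, q5}
read x: {q0, q2, q3, q4, q5}
Final reachable set {q0, q2, q3, q4, q5} has 5 states.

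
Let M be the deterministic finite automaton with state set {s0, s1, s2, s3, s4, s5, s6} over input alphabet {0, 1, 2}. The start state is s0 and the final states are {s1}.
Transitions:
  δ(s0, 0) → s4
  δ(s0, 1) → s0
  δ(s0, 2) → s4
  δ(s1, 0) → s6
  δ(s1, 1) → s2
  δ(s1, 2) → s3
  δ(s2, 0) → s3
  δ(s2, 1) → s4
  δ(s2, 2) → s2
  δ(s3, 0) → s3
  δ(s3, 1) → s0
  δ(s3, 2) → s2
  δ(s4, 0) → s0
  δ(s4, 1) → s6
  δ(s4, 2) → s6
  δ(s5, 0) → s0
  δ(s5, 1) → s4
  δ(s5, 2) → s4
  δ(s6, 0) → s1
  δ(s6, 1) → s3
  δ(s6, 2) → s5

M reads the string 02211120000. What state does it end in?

s3

s0 --0--> s4
s4 --2--> s6
s6 --2--> s5
s5 --1--> s4
s4 --1--> s6
s6 --1--> s3
s3 --2--> s2
s2 --0--> s3
s3 --0--> s3
s3 --0--> s3
s3 --0--> s3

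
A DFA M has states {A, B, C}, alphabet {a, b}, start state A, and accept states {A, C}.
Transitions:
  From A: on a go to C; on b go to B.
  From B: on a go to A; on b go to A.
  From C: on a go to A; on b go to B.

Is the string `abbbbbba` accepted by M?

A --a--> C
C --b--> B
B --b--> A
A --b--> B
B --b--> A
A --b--> B
B --b--> A
A --a--> C
End in state C, which is an accepting state.

accepted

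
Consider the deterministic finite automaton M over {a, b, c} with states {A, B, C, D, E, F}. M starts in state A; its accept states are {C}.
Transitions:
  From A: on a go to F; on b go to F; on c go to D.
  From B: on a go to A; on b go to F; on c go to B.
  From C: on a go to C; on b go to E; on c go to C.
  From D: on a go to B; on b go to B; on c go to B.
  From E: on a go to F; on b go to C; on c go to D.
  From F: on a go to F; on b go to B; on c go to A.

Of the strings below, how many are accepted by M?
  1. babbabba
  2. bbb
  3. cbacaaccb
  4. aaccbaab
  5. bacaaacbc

babbabba: rejected
bbb: rejected
cbacaaccb: rejected
aaccbaab: rejected
bacaaacbc: rejected

0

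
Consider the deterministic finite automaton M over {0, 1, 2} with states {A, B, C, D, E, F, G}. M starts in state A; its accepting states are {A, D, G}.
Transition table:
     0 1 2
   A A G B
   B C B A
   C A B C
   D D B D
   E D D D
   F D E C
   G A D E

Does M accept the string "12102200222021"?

rejected

A --1--> G
G --2--> E
E --1--> D
D --0--> D
D --2--> D
D --2--> D
D --0--> D
D --0--> D
D --2--> D
D --2--> D
D --2--> D
D --0--> D
D --2--> D
D --1--> B
End in state B, which is not an accepting state.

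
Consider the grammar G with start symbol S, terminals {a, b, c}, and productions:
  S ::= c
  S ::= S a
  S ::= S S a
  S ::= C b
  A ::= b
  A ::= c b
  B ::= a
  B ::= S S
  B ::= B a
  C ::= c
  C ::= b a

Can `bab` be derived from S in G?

yes

S ⇒ Cb ⇒ bab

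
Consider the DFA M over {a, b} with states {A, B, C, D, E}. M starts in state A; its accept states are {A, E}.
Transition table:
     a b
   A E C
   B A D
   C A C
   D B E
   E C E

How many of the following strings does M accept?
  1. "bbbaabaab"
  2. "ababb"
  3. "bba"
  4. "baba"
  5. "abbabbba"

3

"bbbaabaab": rejected
"ababb": rejected
"bba": accepted
"baba": accepted
"abbabbba": accepted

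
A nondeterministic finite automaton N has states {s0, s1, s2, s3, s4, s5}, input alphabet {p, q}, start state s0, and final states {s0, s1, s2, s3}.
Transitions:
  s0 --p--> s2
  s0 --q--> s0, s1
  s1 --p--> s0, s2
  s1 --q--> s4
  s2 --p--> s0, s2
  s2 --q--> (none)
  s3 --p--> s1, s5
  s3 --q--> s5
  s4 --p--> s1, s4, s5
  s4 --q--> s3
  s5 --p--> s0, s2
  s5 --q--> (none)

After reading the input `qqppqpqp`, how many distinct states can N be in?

5

Start: {s0}
read q: {s0, s1}
read q: {s0, s1, s4}
read p: {s0, s1, s2, s4, s5}
read p: {s0, s1, s2, s4, s5}
read q: {s0, s1, s3, s4}
read p: {s0, s1, s2, s4, s5}
read q: {s0, s1, s3, s4}
read p: {s0, s1, s2, s4, s5}
Final reachable set {s0, s1, s2, s4, s5} has 5 states.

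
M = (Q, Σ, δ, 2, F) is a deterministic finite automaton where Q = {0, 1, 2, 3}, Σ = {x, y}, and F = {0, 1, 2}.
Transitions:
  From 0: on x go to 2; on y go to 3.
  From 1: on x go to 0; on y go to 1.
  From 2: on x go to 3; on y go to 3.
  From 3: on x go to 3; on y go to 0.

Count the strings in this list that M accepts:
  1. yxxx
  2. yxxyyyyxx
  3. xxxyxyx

yxxx: rejected
yxxyyyyxx: rejected
xxxyxyx: rejected

0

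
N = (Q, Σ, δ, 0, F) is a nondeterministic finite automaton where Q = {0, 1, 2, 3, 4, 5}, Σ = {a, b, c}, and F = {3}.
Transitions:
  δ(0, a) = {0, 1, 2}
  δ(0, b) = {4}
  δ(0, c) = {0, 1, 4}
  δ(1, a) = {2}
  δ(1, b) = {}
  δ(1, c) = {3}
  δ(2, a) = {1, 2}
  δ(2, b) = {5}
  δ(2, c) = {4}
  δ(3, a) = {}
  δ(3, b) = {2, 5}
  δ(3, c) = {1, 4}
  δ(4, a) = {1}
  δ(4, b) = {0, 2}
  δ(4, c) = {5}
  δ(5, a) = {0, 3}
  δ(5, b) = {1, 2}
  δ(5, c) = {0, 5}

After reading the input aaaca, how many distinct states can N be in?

3

Start: {0}
read a: {0, 1, 2}
read a: {0, 1, 2}
read a: {0, 1, 2}
read c: {0, 1, 3, 4}
read a: {0, 1, 2}
Final reachable set {0, 1, 2} has 3 states.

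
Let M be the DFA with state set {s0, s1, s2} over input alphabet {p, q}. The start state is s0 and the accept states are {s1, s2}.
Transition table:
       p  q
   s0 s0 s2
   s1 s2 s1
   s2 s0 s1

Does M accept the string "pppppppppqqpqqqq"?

accepted

s0 --p--> s0
s0 --p--> s0
s0 --p--> s0
s0 --p--> s0
s0 --p--> s0
s0 --p--> s0
s0 --p--> s0
s0 --p--> s0
s0 --p--> s0
s0 --q--> s2
s2 --q--> s1
s1 --p--> s2
s2 --q--> s1
s1 --q--> s1
s1 --q--> s1
s1 --q--> s1
End in state s1, which is an accepting state.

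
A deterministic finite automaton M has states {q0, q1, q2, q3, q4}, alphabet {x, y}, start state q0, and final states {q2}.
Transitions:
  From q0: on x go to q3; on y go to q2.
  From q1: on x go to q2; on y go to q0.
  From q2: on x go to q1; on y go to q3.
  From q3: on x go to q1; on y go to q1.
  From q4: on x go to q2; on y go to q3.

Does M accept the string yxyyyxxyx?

rejected

q0 --y--> q2
q2 --x--> q1
q1 --y--> q0
q0 --y--> q2
q2 --y--> q3
q3 --x--> q1
q1 --x--> q2
q2 --y--> q3
q3 --x--> q1
End in state q1, which is not an accepting state.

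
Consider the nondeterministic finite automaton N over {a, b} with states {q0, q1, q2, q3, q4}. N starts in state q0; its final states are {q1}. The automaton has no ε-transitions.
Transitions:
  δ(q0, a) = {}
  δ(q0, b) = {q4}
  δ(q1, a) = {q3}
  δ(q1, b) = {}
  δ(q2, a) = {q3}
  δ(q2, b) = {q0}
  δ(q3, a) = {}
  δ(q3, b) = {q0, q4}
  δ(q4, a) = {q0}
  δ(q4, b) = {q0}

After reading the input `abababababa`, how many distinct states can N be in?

Start: {q0}
read a: {}
The reachable set is empty and stays empty for the remaining 10 symbols.
Final reachable set {} has 0 states.

0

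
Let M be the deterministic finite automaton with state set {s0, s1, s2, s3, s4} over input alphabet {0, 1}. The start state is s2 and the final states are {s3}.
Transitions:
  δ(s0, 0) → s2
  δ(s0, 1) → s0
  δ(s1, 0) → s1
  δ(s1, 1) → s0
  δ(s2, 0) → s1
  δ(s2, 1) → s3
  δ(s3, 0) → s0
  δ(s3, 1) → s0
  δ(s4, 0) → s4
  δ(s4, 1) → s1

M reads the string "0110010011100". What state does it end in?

s1

s2 --0--> s1
s1 --1--> s0
s0 --1--> s0
s0 --0--> s2
s2 --0--> s1
s1 --1--> s0
s0 --0--> s2
s2 --0--> s1
s1 --1--> s0
s0 --1--> s0
s0 --1--> s0
s0 --0--> s2
s2 --0--> s1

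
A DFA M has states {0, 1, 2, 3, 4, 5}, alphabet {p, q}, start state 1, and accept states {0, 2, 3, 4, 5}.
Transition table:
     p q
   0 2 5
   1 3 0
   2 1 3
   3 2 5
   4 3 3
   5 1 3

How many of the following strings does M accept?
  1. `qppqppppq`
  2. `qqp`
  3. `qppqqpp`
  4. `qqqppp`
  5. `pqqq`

`qppqppppq`: accepted
`qqp`: rejected
`qppqqpp`: accepted
`qqqppp`: accepted
`pqqq`: accepted

4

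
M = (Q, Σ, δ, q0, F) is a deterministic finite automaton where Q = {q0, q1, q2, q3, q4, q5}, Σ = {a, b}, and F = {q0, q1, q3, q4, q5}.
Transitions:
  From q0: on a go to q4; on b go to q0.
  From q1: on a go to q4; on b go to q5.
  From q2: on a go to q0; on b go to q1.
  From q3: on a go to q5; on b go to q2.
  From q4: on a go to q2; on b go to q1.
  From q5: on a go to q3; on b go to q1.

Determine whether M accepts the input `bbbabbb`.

q0 --b--> q0
q0 --b--> q0
q0 --b--> q0
q0 --a--> q4
q4 --b--> q1
q1 --b--> q5
q5 --b--> q1
End in state q1, which is an accepting state.

accepted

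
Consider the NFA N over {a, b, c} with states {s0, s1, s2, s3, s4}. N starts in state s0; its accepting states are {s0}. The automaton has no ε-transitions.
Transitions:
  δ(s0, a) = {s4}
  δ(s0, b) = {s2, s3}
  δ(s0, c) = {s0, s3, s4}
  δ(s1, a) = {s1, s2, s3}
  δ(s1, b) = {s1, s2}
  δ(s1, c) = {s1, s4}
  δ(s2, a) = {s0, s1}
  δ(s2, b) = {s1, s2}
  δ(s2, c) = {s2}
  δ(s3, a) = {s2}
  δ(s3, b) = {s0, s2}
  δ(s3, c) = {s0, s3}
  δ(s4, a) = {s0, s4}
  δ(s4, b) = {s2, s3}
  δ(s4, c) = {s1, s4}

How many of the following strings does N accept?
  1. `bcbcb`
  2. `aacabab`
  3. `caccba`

3

`bcbcb`: accepted
`aacabab`: accepted
`caccba`: accepted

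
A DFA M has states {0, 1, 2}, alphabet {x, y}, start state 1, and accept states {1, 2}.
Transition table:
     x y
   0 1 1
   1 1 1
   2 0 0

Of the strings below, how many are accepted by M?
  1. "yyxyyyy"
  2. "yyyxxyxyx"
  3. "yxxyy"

3

"yyxyyyy": accepted
"yyyxxyxyx": accepted
"yxxyy": accepted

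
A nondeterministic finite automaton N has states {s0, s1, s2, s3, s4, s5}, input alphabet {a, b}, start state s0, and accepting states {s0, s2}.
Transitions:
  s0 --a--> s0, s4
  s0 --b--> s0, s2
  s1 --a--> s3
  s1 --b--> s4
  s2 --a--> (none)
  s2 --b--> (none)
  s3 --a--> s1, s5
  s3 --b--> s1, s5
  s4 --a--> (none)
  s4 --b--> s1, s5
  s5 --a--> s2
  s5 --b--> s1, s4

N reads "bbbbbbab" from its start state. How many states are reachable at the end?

Start: {s0}
read b: {s0, s2}
read b: {s0, s2}
read b: {s0, s2}
read b: {s0, s2}
read b: {s0, s2}
read b: {s0, s2}
read a: {s0, s4}
read b: {s0, s1, s2, s5}
Final reachable set {s0, s1, s2, s5} has 4 states.

4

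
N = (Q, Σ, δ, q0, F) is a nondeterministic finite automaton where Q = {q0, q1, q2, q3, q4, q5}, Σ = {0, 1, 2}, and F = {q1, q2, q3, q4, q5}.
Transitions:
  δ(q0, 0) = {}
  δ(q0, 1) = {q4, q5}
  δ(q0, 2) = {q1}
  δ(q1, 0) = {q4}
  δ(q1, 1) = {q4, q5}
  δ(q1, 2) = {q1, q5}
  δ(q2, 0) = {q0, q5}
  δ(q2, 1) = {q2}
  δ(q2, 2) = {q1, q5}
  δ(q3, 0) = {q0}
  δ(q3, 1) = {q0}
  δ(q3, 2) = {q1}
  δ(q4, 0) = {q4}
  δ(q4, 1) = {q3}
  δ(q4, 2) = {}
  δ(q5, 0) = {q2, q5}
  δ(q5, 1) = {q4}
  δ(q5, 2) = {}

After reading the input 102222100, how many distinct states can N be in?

4

Start: {q0}
read 1: {q4, q5}
read 0: {q2, q4, q5}
read 2: {q1, q5}
read 2: {q1, q5}
read 2: {q1, q5}
read 2: {q1, q5}
read 1: {q4, q5}
read 0: {q2, q4, q5}
read 0: {q0, q2, q4, q5}
Final reachable set {q0, q2, q4, q5} has 4 states.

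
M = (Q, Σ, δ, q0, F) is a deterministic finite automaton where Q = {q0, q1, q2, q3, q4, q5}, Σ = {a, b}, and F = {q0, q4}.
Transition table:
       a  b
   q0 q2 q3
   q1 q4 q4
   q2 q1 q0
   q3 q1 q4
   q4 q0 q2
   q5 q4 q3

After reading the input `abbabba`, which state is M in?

q0 --a--> q2
q2 --b--> q0
q0 --b--> q3
q3 --a--> q1
q1 --b--> q4
q4 --b--> q2
q2 --a--> q1

q1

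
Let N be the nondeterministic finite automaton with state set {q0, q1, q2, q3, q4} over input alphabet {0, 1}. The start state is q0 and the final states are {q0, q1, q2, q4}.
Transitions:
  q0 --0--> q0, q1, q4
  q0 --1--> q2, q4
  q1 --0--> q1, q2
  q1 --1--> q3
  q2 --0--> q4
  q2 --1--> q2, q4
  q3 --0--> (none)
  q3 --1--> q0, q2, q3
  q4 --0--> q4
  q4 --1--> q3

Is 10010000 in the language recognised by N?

Start: {q0}
read 1: {q2, q4}
read 0: {q4}
read 0: {q4}
read 1: {q3}
read 0: {}
The reachable set is empty and stays empty for the remaining 3 symbols.
Reachable ∩ accepting = {} — empty.

rejected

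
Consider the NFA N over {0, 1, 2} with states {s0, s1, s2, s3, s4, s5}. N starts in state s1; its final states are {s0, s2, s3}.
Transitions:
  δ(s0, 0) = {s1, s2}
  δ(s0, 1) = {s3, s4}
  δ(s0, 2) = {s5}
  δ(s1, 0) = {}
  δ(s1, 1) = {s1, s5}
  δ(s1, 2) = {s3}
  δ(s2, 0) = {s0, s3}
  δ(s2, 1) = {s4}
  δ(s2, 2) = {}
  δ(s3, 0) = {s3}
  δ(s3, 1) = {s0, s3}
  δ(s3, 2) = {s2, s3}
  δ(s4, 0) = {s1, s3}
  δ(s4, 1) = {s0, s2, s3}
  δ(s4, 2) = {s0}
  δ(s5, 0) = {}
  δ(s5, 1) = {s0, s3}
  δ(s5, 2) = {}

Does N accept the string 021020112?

Start: {s1}
read 0: {}
The reachable set is empty and stays empty for the remaining 8 symbols.
Reachable ∩ accepting = {} — empty.

rejected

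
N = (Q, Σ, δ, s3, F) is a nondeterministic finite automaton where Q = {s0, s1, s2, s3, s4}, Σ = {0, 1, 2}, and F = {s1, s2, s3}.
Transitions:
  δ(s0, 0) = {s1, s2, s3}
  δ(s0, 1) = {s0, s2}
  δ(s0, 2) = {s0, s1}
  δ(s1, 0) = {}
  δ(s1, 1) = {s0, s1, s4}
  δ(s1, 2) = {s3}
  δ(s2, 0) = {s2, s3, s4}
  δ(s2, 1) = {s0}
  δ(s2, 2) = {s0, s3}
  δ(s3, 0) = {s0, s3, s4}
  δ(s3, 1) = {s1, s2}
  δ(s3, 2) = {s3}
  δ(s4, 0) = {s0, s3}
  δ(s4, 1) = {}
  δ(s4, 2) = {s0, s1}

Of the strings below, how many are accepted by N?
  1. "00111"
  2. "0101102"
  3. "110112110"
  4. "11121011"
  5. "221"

5

"00111": accepted
"0101102": accepted
"110112110": accepted
"11121011": accepted
"221": accepted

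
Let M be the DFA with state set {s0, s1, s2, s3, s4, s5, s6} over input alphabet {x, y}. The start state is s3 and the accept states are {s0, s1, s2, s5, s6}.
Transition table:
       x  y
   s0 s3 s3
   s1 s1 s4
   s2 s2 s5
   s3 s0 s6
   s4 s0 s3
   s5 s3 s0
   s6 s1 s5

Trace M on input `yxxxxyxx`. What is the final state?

s3 --y--> s6
s6 --x--> s1
s1 --x--> s1
s1 --x--> s1
s1 --x--> s1
s1 --y--> s4
s4 --x--> s0
s0 --x--> s3

s3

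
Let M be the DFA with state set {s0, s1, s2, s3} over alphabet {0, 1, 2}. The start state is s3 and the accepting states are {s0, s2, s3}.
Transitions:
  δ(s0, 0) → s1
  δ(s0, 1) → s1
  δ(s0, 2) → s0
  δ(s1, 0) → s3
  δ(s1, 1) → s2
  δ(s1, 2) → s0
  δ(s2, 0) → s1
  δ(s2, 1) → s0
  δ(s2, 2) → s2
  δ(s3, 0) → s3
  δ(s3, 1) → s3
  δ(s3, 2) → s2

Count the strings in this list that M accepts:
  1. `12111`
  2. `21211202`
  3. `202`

`12111`: accepted
`21211202`: accepted
`202`: accepted

3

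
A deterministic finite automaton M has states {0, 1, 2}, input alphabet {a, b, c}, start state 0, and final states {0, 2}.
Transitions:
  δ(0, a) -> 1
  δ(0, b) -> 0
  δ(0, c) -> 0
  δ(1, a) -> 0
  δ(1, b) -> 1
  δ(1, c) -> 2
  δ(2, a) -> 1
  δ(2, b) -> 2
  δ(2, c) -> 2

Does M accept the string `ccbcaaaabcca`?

0 --c--> 0
0 --c--> 0
0 --b--> 0
0 --c--> 0
0 --a--> 1
1 --a--> 0
0 --a--> 1
1 --a--> 0
0 --b--> 0
0 --c--> 0
0 --c--> 0
0 --a--> 1
End in state 1, which is not an accepting state.

rejected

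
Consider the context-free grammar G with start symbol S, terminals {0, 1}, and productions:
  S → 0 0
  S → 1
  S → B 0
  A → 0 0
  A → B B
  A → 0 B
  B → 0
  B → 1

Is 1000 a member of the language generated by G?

no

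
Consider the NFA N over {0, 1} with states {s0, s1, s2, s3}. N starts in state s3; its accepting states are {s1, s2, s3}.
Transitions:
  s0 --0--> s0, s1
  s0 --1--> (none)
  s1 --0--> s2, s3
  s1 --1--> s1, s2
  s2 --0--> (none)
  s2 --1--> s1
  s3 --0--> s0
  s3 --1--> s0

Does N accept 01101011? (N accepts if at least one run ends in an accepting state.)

rejected

Start: {s3}
read 0: {s0}
read 1: {}
The reachable set is empty and stays empty for the remaining 6 symbols.
Reachable ∩ accepting = {} — empty.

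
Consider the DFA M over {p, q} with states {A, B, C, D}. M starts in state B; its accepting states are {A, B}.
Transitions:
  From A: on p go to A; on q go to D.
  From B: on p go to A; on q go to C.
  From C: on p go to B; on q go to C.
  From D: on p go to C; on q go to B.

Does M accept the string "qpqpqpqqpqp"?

B --q--> C
C --p--> B
B --q--> C
C --p--> B
B --q--> C
C --p--> B
B --q--> C
C --q--> C
C --p--> B
B --q--> C
C --p--> B
End in state B, which is an accepting state.

accepted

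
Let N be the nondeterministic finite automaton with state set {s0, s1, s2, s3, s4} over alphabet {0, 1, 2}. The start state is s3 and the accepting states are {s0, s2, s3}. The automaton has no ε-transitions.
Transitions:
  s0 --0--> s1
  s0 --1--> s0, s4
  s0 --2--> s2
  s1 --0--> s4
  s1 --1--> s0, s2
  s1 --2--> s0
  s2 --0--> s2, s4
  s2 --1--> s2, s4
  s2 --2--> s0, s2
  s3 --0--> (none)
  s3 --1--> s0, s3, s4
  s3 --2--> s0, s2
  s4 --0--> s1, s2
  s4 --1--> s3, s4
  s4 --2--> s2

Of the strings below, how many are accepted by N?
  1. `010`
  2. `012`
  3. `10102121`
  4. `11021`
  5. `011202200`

`010`: rejected
`012`: rejected
`10102121`: accepted
`11021`: accepted
`011202200`: rejected

2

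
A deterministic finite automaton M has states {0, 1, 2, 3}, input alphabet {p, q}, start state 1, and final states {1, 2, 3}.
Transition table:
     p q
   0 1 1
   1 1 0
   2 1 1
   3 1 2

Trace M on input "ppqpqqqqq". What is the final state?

0

1 --p--> 1
1 --p--> 1
1 --q--> 0
0 --p--> 1
1 --q--> 0
0 --q--> 1
1 --q--> 0
0 --q--> 1
1 --q--> 0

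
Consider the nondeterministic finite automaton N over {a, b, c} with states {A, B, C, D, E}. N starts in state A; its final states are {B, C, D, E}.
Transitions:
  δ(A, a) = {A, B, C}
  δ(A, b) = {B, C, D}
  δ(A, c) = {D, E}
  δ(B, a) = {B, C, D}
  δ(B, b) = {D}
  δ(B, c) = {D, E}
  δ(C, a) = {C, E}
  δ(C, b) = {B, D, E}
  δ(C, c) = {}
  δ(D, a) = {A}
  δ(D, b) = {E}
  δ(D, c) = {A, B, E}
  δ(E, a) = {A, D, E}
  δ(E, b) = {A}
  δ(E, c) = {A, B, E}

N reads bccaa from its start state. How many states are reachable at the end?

5

Start: {A}
read b: {B, C, D}
read c: {A, B, D, E}
read c: {A, B, D, E}
read a: {A, B, C, D, E}
read a: {A, B, C, D, E}
Final reachable set {A, B, C, D, E} has 5 states.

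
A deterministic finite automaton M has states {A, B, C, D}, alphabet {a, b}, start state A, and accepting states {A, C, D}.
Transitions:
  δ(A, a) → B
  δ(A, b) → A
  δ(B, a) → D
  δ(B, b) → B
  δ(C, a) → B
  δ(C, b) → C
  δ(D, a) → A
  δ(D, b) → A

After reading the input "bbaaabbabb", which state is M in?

A --b--> A
A --b--> A
A --a--> B
B --a--> D
D --a--> A
A --b--> A
A --b--> A
A --a--> B
B --b--> B
B --b--> B

B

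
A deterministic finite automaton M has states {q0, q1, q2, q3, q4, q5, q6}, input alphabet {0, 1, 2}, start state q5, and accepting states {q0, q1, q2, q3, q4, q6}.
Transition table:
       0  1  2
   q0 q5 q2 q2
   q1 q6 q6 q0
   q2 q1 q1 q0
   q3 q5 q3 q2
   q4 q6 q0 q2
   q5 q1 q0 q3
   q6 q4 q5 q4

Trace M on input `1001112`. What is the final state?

q5 --1--> q0
q0 --0--> q5
q5 --0--> q1
q1 --1--> q6
q6 --1--> q5
q5 --1--> q0
q0 --2--> q2

q2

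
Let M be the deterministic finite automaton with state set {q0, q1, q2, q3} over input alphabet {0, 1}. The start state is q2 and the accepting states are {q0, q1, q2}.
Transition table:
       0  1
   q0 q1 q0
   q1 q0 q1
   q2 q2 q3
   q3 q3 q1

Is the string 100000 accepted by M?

rejected

q2 --1--> q3
q3 --0--> q3
q3 --0--> q3
q3 --0--> q3
q3 --0--> q3
q3 --0--> q3
End in state q3, which is not an accepting state.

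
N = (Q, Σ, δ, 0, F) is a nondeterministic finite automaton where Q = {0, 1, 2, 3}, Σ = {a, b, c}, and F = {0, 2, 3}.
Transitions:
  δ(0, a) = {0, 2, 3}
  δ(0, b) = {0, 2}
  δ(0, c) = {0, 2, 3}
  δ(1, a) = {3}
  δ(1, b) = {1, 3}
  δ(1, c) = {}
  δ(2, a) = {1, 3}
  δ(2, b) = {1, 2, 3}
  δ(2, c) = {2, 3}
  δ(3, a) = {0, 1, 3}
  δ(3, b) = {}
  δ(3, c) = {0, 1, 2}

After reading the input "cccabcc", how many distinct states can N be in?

4

Start: {0}
read c: {0, 2, 3}
read c: {0, 1, 2, 3}
read c: {0, 1, 2, 3}
read a: {0, 1, 2, 3}
read b: {0, 1, 2, 3}
read c: {0, 1, 2, 3}
read c: {0, 1, 2, 3}
Final reachable set {0, 1, 2, 3} has 4 states.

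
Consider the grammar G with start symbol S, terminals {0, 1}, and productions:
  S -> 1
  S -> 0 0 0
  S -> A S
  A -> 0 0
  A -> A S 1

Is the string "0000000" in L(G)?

yes

S ⇒ AS ⇒ 00S ⇒ 00AS ⇒ 0000S ⇒ 0000000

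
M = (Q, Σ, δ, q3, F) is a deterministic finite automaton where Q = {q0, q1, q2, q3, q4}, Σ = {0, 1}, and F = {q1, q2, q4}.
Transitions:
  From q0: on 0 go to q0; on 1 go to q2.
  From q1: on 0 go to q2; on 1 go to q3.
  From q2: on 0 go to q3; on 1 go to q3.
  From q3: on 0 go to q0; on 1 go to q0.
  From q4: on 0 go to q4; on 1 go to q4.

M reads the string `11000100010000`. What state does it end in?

q3 --1--> q0
q0 --1--> q2
q2 --0--> q3
q3 --0--> q0
q0 --0--> q0
q0 --1--> q2
q2 --0--> q3
q3 --0--> q0
q0 --0--> q0
q0 --1--> q2
q2 --0--> q3
q3 --0--> q0
q0 --0--> q0
q0 --0--> q0

q0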